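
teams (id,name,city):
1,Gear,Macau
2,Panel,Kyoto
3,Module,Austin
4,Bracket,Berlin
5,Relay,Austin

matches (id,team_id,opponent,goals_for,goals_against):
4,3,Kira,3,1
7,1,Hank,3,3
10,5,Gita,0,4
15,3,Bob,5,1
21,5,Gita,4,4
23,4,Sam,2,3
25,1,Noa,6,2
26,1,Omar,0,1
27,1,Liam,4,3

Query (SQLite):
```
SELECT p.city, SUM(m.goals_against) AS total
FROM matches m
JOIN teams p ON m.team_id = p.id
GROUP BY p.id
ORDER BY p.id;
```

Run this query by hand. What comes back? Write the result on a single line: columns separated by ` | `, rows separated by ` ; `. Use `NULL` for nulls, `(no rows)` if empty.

Macau | 9 ; Austin | 2 ; Berlin | 3 ; Austin | 8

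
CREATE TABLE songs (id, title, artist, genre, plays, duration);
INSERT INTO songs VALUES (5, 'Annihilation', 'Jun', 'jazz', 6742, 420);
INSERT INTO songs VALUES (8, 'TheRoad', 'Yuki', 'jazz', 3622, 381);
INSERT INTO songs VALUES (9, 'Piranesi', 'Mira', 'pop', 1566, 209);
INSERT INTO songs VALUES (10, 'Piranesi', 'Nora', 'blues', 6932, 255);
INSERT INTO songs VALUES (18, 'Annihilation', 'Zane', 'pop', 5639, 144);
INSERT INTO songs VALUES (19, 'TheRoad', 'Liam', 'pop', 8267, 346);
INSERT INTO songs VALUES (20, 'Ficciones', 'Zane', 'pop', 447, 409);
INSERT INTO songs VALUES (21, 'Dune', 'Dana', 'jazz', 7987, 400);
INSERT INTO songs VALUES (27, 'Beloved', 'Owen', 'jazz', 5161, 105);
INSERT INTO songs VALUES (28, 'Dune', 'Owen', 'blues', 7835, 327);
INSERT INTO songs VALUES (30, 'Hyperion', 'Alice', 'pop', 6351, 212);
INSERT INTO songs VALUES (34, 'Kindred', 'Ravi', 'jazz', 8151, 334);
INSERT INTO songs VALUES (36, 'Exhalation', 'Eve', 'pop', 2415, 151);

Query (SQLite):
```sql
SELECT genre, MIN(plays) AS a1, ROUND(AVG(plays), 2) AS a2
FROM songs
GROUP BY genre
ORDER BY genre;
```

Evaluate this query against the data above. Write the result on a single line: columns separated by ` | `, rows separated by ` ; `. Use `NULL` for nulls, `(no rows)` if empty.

blues | 6932 | 7383.5 ; jazz | 3622 | 6332.6 ; pop | 447 | 4114.17

Group songs by genre.
Per group compute: MIN(plays), ROUND(AVG(plays), 2).
  blues: ids {10, 28} → MIN(plays)=6932, ROUND(AVG(plays), 2)=7383.5
  jazz: ids {5, 8, 21, 27, 34} → MIN(plays)=3622, ROUND(AVG(plays), 2)=6332.6
  pop: ids {9, 18, 19, 20, 30, 36} → MIN(plays)=447, ROUND(AVG(plays), 2)=4114.17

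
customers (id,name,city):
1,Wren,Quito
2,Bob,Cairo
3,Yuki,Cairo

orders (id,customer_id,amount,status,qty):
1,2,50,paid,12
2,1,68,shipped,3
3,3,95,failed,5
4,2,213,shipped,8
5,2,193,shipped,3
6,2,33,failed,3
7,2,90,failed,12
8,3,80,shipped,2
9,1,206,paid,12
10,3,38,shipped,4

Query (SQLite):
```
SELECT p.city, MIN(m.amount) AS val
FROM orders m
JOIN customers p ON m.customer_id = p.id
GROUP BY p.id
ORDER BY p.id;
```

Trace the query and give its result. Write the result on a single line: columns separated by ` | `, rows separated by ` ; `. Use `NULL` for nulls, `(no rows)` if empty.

Quito | 68 ; Cairo | 33 ; Cairo | 38

Join each orders row to its customers via customer_id.
Group joined rows by customers.id; compute MIN(m.amount) per group.
  1: ids {2, 9} → MIN(m.amount)=68
  2: ids {1, 4, 5, 6, 7} → MIN(m.amount)=33
  3: ids {3, 8, 10} → MIN(m.amount)=38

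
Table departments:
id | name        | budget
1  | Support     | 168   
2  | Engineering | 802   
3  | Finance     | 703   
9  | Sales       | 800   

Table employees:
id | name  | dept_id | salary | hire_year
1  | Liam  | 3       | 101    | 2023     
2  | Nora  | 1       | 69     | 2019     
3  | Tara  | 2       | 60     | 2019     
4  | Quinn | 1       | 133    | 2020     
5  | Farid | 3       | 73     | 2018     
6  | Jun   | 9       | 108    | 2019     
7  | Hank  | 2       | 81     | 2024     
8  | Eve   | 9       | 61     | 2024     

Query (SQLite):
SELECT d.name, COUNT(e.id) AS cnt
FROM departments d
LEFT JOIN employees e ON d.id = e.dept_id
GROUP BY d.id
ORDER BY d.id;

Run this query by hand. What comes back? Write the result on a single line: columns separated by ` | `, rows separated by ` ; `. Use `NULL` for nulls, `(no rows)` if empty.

LEFT JOIN keeps every departments row; unmatched ones get NULL for employees columns.
Group by departments.id and compute COUNT(e.id). COUNT(col) of an all-NULL group is 0.
  1: ids {2, 4} → COUNT(e.id)=2
  2: ids {3, 7} → COUNT(e.id)=2
  3: ids {1, 5} → COUNT(e.id)=2
  9: ids {6, 8} → COUNT(e.id)=2

Support | 2 ; Engineering | 2 ; Finance | 2 ; Sales | 2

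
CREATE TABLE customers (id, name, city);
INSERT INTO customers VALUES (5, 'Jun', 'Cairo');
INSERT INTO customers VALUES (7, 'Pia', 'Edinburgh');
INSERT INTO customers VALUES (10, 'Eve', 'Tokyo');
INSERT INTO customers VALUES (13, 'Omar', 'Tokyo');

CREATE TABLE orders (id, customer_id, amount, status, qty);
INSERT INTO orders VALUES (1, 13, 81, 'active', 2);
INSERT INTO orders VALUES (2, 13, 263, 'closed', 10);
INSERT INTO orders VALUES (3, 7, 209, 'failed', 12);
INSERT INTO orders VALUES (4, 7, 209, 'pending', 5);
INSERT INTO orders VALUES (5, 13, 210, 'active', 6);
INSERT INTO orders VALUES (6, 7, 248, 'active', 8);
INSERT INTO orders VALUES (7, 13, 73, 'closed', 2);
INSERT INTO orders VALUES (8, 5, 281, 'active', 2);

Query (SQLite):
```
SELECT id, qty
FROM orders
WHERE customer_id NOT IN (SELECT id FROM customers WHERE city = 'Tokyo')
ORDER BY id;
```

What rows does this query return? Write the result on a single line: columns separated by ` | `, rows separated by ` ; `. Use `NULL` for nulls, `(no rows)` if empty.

3 | 12 ; 4 | 5 ; 6 | 8 ; 8 | 2

Inner query: customers.id where city = 'Tokyo'.
Outer: keep orders rows whose customer_id is not in that set.
Inner query → {10, 13}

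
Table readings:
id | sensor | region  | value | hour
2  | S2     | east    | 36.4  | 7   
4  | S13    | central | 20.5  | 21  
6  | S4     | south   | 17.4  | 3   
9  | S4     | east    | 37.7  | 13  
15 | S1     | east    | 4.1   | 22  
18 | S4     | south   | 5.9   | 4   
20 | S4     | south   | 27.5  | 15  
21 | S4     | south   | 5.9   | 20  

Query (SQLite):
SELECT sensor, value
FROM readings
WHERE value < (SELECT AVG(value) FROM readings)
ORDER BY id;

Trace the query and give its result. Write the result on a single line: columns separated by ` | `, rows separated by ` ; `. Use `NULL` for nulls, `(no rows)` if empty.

Scalar subquery: AVG(value) over all readings rows = 19.425.
Keep rows where value < that value.

S4 | 17.4 ; S1 | 4.1 ; S4 | 5.9 ; S4 | 5.9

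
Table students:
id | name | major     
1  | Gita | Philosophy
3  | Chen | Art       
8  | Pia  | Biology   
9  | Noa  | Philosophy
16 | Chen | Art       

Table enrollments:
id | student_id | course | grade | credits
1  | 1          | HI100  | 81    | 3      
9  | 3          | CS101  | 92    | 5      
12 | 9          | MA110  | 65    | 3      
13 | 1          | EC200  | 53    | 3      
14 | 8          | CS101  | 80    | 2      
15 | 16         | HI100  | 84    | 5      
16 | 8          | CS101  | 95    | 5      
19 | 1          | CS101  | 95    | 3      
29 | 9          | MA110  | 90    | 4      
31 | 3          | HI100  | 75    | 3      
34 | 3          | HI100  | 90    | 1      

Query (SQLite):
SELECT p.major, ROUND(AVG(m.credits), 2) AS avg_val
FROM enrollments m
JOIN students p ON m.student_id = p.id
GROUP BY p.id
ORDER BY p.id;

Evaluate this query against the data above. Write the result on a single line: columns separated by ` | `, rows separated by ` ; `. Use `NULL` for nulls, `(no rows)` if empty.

Join each enrollments row to its students via student_id.
Group joined rows by students.id; compute ROUND(AVG(m.credits), 2) per group.
  1: ids {1, 13, 19} → ROUND(AVG(m.credits), 2)=3
  3: ids {9, 31, 34} → ROUND(AVG(m.credits), 2)=3
  8: ids {14, 16} → ROUND(AVG(m.credits), 2)=3.5
  9: ids {12, 29} → ROUND(AVG(m.credits), 2)=3.5
  16: ids {15} → ROUND(AVG(m.credits), 2)=5

Philosophy | 3 ; Art | 3 ; Biology | 3.5 ; Philosophy | 3.5 ; Art | 5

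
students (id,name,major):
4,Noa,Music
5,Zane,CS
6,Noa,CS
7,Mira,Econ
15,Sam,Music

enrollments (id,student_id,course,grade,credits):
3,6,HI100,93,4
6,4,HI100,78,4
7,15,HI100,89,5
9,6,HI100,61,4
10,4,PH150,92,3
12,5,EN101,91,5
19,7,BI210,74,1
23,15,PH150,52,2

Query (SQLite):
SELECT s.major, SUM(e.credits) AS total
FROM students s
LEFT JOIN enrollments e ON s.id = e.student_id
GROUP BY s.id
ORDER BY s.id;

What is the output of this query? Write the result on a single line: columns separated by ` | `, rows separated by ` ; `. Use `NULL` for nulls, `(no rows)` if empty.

Music | 7 ; CS | 5 ; CS | 8 ; Econ | 1 ; Music | 7

LEFT JOIN keeps every students row; unmatched ones get NULL for enrollments columns.
Group by students.id and compute SUM(e.credits). SUM over an all-NULL group is NULL.
  4: ids {6, 10} → SUM(e.credits)=7
  5: ids {12} → SUM(e.credits)=5
  6: ids {3, 9} → SUM(e.credits)=8
  7: ids {19} → SUM(e.credits)=1
  15: ids {7, 23} → SUM(e.credits)=7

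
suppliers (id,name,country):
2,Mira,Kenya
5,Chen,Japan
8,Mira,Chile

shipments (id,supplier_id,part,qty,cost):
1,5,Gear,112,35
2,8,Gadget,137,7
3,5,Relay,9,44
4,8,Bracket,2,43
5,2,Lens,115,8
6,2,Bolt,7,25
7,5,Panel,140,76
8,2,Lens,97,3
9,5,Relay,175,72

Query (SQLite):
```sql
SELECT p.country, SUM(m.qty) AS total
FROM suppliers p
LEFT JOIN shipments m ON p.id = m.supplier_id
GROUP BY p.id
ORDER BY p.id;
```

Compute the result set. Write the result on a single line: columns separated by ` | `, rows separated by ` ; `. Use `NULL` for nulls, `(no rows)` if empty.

LEFT JOIN keeps every suppliers row; unmatched ones get NULL for shipments columns.
Group by suppliers.id and compute SUM(m.qty). SUM over an all-NULL group is NULL.
  2: ids {5, 6, 8} → SUM(m.qty)=219
  5: ids {1, 3, 7, 9} → SUM(m.qty)=436
  8: ids {2, 4} → SUM(m.qty)=139

Kenya | 219 ; Japan | 436 ; Chile | 139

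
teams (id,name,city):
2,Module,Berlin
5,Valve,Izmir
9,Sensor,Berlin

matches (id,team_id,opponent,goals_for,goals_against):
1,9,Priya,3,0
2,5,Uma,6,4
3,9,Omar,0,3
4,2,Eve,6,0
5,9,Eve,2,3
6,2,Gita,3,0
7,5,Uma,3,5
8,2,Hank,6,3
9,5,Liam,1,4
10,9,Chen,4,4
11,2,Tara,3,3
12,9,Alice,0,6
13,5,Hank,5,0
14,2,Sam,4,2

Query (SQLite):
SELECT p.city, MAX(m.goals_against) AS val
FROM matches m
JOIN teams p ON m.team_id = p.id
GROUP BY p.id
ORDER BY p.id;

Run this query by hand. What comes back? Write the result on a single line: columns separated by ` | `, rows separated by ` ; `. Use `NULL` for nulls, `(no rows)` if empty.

Berlin | 3 ; Izmir | 5 ; Berlin | 6

Join each matches row to its teams via team_id.
Group joined rows by teams.id; compute MAX(m.goals_against) per group.
  2: ids {4, 6, 8, 11, 14} → MAX(m.goals_against)=3
  5: ids {2, 7, 9, 13} → MAX(m.goals_against)=5
  9: ids {1, 3, 5, 10, 12} → MAX(m.goals_against)=6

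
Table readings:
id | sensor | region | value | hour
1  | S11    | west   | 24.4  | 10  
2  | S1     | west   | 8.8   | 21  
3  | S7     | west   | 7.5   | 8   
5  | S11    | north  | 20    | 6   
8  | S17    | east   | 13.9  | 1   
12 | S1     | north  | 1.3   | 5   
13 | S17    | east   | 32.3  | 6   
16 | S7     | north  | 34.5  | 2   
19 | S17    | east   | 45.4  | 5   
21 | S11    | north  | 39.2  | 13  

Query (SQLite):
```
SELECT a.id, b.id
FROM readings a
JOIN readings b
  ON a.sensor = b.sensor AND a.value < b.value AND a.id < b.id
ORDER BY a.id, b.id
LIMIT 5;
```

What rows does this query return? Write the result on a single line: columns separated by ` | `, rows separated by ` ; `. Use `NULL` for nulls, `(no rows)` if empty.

Pairs (a,b) with same sensor, a.value < b.value, a.id < b.id.
sensor groups: S1:{2,12} S11:{1,5,21} S17:{8,13,19} S7:{3,16}
Ordered by (a.id, b.id); first 5.

1 | 21 ; 3 | 16 ; 5 | 21 ; 8 | 13 ; 8 | 19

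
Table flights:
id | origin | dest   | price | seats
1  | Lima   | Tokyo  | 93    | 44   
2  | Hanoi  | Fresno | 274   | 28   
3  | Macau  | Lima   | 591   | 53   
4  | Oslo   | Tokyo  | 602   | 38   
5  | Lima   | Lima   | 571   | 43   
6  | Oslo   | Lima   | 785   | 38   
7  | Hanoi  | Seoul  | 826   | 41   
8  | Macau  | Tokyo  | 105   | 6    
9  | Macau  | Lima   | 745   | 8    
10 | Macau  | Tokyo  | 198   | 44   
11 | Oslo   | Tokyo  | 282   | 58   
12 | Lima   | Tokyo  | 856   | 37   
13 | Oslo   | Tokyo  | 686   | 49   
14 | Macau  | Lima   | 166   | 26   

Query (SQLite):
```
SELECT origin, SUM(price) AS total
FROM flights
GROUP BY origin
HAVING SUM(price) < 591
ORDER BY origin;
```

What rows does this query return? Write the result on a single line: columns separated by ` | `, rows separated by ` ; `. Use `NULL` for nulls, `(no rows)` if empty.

(no rows)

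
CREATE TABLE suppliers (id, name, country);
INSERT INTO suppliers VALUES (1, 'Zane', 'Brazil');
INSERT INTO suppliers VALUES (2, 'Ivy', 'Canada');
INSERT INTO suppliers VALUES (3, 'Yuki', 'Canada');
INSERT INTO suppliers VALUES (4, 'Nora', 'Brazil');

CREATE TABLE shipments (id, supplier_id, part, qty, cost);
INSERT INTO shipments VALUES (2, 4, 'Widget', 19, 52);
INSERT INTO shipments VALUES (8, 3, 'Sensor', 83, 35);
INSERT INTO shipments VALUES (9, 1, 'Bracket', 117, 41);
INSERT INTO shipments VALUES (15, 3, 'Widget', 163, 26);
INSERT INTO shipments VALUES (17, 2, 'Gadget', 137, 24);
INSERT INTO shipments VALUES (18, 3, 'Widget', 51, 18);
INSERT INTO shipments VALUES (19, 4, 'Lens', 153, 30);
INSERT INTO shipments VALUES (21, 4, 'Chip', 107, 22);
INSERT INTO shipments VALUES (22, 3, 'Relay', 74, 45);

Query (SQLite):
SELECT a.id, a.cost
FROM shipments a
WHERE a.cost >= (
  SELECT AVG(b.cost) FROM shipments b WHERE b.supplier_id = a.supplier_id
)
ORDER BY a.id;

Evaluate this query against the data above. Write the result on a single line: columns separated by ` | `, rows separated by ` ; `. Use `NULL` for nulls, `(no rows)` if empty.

2 | 52 ; 8 | 35 ; 9 | 41 ; 17 | 24 ; 22 | 45

For each shipments row a, compute AVG(cost) over rows sharing a.supplier_id.
Keep row a if a.cost >= that per-group AVG.
  supplier_id=1: AVG(cost) = 41.0
  supplier_id=2: AVG(cost) = 24.0
  supplier_id=3: AVG(cost) = 31.0
  supplier_id=4: AVG(cost) = 34.666667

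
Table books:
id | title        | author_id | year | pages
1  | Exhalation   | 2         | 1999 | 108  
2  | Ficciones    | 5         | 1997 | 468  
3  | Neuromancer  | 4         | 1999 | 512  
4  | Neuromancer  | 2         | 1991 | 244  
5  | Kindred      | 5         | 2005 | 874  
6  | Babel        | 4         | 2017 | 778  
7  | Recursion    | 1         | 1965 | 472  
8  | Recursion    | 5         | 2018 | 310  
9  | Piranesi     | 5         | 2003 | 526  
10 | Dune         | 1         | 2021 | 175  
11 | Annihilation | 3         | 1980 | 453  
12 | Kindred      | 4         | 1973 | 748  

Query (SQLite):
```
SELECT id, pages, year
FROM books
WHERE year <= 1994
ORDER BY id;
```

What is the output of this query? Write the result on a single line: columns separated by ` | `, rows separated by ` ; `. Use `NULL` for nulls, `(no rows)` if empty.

4 | 244 | 1991 ; 7 | 472 | 1965 ; 11 | 453 | 1980 ; 12 | 748 | 1973

year <= 1994: ids {4, 7, 11, 12}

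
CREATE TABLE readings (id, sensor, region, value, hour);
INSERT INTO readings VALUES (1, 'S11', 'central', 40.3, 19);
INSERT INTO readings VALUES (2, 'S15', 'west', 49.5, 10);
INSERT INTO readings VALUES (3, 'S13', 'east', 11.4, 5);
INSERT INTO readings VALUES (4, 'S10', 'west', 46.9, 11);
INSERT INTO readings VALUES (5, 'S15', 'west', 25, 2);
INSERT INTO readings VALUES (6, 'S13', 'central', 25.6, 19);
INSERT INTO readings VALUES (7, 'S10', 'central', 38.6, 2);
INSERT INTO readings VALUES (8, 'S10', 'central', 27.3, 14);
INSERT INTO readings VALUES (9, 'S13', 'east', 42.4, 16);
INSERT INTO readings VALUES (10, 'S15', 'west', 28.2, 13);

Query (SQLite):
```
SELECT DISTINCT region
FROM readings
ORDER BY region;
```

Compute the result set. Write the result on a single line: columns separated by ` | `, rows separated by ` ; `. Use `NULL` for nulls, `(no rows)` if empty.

Collect distinct region values from readings.

central ; east ; west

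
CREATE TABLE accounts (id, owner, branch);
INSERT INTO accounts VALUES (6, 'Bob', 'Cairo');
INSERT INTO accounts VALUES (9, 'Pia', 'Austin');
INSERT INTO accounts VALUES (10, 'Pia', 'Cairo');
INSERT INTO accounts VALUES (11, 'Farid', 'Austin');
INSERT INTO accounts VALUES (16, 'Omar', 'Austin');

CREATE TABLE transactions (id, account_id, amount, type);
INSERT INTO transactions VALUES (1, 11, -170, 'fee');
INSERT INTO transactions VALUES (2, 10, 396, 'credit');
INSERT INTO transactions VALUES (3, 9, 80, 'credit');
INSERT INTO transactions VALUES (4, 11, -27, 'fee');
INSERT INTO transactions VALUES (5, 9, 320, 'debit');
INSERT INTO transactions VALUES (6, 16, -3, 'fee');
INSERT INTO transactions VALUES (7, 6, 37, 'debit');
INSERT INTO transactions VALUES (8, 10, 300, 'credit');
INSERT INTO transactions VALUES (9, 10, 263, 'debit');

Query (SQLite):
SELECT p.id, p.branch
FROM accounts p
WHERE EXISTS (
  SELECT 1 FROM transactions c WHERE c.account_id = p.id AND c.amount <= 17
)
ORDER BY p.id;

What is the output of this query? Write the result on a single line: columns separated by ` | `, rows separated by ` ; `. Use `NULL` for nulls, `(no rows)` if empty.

For each accounts row, check whether any transactions with matching account_id has amount <= 17.
Keep rows where that is true.

11 | Austin ; 16 | Austin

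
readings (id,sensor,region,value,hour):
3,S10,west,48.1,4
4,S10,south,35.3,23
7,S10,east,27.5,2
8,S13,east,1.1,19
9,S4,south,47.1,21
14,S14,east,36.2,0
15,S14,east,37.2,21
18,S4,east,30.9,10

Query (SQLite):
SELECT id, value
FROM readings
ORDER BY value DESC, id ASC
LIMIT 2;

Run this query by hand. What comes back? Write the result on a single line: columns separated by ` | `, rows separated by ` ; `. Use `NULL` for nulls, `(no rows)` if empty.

3 | 48.1 ; 9 | 47.1

Sort by value desc, tiebreak id asc: (48.1, id=3), (47.1, id=9), (37.2, id=15), (36.2, id=14), (35.3, id=4) …. Take first 2.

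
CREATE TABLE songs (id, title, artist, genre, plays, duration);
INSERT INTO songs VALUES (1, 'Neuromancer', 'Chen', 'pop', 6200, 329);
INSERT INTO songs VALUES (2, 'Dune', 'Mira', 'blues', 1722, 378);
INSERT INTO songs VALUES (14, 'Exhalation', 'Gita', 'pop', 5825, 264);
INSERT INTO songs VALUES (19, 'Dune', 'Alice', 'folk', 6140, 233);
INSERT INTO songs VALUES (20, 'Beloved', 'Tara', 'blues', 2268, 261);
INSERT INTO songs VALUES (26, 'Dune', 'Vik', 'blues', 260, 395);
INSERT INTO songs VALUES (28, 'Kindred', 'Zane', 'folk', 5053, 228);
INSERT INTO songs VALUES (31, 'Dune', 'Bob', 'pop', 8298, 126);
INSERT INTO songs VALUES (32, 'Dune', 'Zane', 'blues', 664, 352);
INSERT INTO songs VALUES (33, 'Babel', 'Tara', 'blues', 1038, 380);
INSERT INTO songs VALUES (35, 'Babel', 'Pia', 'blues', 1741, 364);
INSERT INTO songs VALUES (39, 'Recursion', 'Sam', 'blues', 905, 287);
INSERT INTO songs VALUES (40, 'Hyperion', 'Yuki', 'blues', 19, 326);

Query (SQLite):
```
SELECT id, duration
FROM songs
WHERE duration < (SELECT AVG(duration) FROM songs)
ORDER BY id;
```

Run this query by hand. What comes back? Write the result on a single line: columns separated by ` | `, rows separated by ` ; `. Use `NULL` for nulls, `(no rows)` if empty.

14 | 264 ; 19 | 233 ; 20 | 261 ; 28 | 228 ; 31 | 126 ; 39 | 287

Scalar subquery: AVG(duration) over all songs rows = 301.769231 (≈; comparison uses full precision).
Keep rows where duration < that value.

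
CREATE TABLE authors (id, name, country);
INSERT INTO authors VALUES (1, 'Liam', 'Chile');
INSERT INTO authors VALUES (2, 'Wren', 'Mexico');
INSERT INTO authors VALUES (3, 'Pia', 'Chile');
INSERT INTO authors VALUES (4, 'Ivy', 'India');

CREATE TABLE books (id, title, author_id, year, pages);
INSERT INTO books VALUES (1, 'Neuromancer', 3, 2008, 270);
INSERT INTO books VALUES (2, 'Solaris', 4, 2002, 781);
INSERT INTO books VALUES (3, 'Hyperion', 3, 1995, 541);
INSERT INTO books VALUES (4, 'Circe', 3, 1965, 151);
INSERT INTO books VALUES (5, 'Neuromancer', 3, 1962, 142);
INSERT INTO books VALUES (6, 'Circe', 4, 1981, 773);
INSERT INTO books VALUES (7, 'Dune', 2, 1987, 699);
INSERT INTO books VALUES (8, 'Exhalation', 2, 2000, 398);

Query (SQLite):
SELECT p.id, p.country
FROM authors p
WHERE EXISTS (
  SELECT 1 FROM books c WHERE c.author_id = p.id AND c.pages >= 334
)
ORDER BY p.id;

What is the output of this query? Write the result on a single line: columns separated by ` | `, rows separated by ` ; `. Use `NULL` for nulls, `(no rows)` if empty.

For each authors row, check whether any books with matching author_id has pages >= 334.
Keep rows where that is true.

2 | Mexico ; 3 | Chile ; 4 | India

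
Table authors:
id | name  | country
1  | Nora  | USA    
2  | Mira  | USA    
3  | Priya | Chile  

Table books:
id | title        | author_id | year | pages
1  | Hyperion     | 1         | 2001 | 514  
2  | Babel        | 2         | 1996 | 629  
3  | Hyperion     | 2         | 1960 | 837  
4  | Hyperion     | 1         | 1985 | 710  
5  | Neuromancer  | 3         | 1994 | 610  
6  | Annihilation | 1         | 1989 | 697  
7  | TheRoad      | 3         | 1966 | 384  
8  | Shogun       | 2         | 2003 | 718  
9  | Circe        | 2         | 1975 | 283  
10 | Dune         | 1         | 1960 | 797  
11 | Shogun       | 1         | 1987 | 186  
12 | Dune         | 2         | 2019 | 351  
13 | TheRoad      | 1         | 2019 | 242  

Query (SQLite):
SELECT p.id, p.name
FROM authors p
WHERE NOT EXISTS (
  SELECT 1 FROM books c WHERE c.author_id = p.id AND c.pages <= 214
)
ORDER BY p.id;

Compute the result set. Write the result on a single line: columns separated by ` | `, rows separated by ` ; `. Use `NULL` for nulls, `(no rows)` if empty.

2 | Mira ; 3 | Priya

For each authors row, check whether any books with matching author_id has pages <= 214.
Keep rows where that is false.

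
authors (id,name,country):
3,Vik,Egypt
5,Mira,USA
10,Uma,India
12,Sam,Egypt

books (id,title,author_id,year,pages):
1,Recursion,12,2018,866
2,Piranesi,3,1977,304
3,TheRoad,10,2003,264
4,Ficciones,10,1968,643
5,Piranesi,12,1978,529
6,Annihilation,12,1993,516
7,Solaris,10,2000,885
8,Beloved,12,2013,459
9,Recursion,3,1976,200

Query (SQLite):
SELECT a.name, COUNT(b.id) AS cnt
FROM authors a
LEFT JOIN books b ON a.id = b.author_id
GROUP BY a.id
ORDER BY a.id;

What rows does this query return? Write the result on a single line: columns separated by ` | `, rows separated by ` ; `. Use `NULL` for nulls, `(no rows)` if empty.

Vik | 2 ; Mira | 0 ; Uma | 3 ; Sam | 4

LEFT JOIN keeps every authors row; unmatched ones get NULL for books columns.
Group by authors.id and compute COUNT(b.id). COUNT(col) of an all-NULL group is 0.
  3: ids {2, 9} → COUNT(b.id)=2
  5: ids {—} → COUNT(b.id)=0
  10: ids {3, 4, 7} → COUNT(b.id)=3
  12: ids {1, 5, 6, 8} → COUNT(b.id)=4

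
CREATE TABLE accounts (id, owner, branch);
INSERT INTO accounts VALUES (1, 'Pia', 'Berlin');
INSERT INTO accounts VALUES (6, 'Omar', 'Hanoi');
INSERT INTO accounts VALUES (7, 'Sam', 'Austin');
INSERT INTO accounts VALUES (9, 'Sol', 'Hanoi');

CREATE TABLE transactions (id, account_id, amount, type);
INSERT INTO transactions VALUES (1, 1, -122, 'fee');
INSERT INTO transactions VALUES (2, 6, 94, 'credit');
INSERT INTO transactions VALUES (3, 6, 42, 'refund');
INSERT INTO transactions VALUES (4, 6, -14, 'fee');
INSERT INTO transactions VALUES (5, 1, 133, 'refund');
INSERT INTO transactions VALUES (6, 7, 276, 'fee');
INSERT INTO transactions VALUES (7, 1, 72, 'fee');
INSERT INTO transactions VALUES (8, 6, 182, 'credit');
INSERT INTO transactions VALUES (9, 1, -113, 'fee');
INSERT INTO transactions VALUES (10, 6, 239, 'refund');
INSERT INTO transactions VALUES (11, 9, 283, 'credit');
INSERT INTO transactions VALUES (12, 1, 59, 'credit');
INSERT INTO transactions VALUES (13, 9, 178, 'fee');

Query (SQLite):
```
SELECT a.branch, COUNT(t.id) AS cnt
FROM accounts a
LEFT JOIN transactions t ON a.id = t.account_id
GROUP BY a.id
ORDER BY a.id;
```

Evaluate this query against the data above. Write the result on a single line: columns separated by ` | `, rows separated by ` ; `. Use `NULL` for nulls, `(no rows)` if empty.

LEFT JOIN keeps every accounts row; unmatched ones get NULL for transactions columns.
Group by accounts.id and compute COUNT(t.id). COUNT(col) of an all-NULL group is 0.
  1: ids {1, 5, 7, 9, 12} → COUNT(t.id)=5
  6: ids {2, 3, 4, 8, 10} → COUNT(t.id)=5
  7: ids {6} → COUNT(t.id)=1
  9: ids {11, 13} → COUNT(t.id)=2

Berlin | 5 ; Hanoi | 5 ; Austin | 1 ; Hanoi | 2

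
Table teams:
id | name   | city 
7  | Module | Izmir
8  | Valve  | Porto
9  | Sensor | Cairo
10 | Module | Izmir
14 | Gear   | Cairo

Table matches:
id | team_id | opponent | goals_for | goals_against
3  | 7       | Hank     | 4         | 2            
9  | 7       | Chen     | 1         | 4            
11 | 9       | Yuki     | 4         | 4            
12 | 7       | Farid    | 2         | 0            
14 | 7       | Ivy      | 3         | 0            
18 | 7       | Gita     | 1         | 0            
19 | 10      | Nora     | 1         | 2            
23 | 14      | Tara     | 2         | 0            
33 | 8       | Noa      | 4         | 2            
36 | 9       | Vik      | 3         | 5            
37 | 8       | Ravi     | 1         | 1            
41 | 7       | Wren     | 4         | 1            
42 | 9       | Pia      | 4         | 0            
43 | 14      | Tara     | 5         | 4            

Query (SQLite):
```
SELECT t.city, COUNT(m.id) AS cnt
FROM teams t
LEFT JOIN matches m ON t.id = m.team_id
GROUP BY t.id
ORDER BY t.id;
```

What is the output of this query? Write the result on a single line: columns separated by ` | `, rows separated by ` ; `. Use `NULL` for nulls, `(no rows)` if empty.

Izmir | 6 ; Porto | 2 ; Cairo | 3 ; Izmir | 1 ; Cairo | 2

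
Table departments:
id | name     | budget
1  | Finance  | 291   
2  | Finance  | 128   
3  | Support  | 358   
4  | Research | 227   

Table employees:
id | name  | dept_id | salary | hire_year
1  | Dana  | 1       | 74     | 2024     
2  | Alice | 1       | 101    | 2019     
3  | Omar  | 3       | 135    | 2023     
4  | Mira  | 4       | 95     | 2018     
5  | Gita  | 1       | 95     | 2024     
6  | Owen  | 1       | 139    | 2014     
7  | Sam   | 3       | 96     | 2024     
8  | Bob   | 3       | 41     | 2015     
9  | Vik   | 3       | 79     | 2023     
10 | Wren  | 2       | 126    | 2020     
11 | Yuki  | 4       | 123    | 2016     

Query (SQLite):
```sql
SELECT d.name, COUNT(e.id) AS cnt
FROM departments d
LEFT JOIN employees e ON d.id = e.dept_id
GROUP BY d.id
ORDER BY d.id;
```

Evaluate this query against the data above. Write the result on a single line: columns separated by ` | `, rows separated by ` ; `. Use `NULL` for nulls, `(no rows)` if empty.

LEFT JOIN keeps every departments row; unmatched ones get NULL for employees columns.
Group by departments.id and compute COUNT(e.id). COUNT(col) of an all-NULL group is 0.
  1: ids {1, 2, 5, 6} → COUNT(e.id)=4
  2: ids {10} → COUNT(e.id)=1
  3: ids {3, 7, 8, 9} → COUNT(e.id)=4
  4: ids {4, 11} → COUNT(e.id)=2

Finance | 4 ; Finance | 1 ; Support | 4 ; Research | 2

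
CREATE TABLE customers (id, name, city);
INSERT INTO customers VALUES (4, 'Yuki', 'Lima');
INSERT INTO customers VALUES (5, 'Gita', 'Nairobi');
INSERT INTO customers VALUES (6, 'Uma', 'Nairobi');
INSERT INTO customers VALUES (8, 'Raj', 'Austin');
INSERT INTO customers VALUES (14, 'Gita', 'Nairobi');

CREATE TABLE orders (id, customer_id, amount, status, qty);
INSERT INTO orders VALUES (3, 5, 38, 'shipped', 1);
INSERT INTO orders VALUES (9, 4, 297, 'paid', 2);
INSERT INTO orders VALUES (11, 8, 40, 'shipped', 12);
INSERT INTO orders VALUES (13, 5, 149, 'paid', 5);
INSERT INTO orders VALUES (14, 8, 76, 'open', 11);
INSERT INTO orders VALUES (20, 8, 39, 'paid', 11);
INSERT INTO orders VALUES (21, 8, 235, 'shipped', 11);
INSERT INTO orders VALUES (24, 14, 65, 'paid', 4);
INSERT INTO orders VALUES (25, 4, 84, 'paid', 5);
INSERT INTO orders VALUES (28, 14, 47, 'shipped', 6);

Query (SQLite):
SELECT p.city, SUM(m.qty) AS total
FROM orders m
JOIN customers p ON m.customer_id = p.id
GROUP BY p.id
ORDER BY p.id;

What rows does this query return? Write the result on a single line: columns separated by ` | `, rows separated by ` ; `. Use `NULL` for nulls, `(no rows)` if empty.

Join each orders row to its customers via customer_id.
Group joined rows by customers.id; compute SUM(m.qty) per group.
  4: ids {9, 25} → SUM(m.qty)=7
  5: ids {3, 13} → SUM(m.qty)=6
  8: ids {11, 14, 20, 21} → SUM(m.qty)=45
  14: ids {24, 28} → SUM(m.qty)=10

Lima | 7 ; Nairobi | 6 ; Austin | 45 ; Nairobi | 10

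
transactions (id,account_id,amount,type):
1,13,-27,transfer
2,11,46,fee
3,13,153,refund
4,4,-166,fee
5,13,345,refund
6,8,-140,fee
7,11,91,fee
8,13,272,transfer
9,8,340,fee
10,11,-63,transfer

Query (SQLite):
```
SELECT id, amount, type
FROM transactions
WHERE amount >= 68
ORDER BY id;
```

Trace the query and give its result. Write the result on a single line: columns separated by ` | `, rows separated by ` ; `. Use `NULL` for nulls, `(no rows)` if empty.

3 | 153 | refund ; 5 | 345 | refund ; 7 | 91 | fee ; 8 | 272 | transfer ; 9 | 340 | fee

amount >= 68: ids {3, 5, 7, 8, 9}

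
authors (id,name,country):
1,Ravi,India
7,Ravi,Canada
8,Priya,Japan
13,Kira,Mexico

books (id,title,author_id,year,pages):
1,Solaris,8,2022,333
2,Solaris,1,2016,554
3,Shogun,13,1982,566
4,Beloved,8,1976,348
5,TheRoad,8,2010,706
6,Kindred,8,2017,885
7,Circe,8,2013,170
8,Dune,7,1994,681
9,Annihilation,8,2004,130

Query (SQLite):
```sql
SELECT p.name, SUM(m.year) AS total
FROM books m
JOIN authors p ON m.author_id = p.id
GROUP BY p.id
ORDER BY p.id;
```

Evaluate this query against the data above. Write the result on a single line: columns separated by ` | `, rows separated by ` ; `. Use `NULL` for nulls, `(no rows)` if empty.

Ravi | 2016 ; Ravi | 1994 ; Priya | 12042 ; Kira | 1982

Join each books row to its authors via author_id.
Group joined rows by authors.id; compute SUM(m.year) per group.
  1: ids {2} → SUM(m.year)=2016
  7: ids {8} → SUM(m.year)=1994
  8: ids {1, 4, 5, 6, 7, 9} → SUM(m.year)=12042
  13: ids {3} → SUM(m.year)=1982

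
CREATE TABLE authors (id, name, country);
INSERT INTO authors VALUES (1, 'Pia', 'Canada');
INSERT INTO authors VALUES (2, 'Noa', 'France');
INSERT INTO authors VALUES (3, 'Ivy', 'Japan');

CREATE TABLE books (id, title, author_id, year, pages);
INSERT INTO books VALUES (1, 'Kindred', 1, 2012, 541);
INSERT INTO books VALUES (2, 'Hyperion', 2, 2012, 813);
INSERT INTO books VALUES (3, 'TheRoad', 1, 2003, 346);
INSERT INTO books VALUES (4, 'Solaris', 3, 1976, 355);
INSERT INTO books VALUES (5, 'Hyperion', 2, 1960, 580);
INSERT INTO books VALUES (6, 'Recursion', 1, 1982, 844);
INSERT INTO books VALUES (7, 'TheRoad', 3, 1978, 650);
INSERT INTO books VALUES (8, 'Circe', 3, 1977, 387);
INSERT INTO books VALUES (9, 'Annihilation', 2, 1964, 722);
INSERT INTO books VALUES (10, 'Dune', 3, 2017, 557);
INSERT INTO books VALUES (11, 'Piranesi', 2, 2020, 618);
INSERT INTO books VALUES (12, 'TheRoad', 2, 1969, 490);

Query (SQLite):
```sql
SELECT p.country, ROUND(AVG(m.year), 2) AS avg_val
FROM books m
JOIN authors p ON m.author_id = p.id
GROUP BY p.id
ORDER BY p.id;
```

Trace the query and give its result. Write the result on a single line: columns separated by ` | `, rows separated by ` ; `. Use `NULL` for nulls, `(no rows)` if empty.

Join each books row to its authors via author_id.
Group joined rows by authors.id; compute ROUND(AVG(m.year), 2) per group.
  1: ids {1, 3, 6} → ROUND(AVG(m.year), 2)=1999
  2: ids {2, 5, 9, 11, 12} → ROUND(AVG(m.year), 2)=1985
  3: ids {4, 7, 8, 10} → ROUND(AVG(m.year), 2)=1987

Canada | 1999 ; France | 1985 ; Japan | 1987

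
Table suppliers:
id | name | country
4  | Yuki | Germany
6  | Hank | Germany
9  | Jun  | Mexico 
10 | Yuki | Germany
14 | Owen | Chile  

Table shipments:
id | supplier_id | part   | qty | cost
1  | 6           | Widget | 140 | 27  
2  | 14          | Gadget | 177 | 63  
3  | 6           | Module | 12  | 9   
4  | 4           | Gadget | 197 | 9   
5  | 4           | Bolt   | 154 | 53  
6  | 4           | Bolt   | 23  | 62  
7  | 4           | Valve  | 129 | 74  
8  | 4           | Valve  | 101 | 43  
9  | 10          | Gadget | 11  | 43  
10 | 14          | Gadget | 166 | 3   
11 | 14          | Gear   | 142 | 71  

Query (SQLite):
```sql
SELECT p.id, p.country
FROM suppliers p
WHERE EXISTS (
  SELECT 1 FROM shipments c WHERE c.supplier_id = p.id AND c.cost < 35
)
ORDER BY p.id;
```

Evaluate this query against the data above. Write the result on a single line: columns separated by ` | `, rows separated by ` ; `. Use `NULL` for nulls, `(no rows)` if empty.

4 | Germany ; 6 | Germany ; 14 | Chile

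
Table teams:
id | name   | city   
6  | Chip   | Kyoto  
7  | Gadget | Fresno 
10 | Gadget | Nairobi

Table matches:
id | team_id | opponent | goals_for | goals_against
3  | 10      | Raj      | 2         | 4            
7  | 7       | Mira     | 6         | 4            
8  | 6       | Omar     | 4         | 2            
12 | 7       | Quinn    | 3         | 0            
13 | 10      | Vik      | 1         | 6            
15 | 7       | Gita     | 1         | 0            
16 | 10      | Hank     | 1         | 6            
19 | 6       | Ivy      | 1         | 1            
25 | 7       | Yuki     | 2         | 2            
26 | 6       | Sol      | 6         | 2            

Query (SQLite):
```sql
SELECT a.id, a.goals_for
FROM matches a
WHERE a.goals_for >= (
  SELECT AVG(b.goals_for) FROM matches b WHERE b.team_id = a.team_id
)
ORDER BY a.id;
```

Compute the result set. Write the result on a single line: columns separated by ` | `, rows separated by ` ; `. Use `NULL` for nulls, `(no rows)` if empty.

3 | 2 ; 7 | 6 ; 8 | 4 ; 12 | 3 ; 26 | 6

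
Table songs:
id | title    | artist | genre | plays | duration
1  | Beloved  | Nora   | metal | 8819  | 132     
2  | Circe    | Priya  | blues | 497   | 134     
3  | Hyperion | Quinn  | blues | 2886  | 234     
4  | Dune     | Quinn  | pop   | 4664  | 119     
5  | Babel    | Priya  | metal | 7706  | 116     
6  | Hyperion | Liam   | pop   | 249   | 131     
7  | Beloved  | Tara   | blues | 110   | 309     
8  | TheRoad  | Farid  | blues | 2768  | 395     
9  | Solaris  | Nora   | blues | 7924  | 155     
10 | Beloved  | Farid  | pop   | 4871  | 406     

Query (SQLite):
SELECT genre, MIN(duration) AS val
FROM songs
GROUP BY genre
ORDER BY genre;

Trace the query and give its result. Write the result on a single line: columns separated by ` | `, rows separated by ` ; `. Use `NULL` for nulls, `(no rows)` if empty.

Partition songs by genre; compute MIN(duration) within each group.
  blues: ids {2, 3, 7, 8, 9} → MIN(duration)=134
  metal: ids {1, 5} → MIN(duration)=116
  pop: ids {4, 6, 10} → MIN(duration)=119

blues | 134 ; metal | 116 ; pop | 119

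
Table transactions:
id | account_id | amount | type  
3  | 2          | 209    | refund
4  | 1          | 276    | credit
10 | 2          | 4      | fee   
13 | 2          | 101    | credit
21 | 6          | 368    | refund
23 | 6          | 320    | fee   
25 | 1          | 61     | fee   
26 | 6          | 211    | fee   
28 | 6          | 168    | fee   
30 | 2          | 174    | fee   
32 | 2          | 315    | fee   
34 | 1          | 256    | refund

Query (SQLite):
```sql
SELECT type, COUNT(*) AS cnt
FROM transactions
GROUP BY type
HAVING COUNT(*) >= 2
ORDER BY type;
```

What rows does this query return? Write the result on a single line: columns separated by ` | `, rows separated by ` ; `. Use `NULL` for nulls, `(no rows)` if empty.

credit | 2 ; fee | 7 ; refund | 3

Partition transactions by type; compute COUNT(*) within each group.
HAVING: keep groups with count ≥ 2.
  credit: ids {4, 13} → COUNT(*)=2
  fee: ids {10, 23, 25, 26, 28, 30, 32} → COUNT(*)=7
  refund: ids {3, 21, 34} → COUNT(*)=3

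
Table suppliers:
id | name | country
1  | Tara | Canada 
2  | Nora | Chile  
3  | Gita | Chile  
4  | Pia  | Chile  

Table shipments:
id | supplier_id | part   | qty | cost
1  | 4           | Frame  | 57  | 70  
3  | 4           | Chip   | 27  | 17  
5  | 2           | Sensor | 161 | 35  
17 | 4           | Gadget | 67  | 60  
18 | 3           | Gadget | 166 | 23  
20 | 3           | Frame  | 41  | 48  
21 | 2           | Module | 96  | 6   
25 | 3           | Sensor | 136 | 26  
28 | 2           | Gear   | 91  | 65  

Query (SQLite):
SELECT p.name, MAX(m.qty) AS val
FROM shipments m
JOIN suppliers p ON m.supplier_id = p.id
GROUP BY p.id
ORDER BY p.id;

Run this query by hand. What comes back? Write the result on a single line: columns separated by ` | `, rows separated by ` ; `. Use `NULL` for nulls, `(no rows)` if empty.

Nora | 161 ; Gita | 166 ; Pia | 67

Join each shipments row to its suppliers via supplier_id.
Group joined rows by suppliers.id; compute MAX(m.qty) per group.
  2: ids {5, 21, 28} → MAX(m.qty)=161
  3: ids {18, 20, 25} → MAX(m.qty)=166
  4: ids {1, 3, 17} → MAX(m.qty)=67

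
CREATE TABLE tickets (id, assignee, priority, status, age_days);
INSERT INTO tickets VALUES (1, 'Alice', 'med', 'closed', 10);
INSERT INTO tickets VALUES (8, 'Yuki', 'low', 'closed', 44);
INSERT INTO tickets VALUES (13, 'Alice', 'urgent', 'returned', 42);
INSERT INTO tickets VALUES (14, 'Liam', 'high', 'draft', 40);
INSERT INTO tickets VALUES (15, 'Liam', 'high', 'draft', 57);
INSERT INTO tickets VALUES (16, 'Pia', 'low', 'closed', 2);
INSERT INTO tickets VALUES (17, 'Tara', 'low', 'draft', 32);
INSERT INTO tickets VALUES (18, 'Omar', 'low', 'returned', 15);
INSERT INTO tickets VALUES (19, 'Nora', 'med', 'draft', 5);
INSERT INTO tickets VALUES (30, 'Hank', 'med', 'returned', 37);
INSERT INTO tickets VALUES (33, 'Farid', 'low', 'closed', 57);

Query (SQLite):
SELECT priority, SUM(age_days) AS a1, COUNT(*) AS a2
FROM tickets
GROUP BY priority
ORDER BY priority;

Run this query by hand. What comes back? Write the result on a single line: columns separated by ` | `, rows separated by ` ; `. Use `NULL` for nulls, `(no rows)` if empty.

high | 97 | 2 ; low | 150 | 5 ; med | 52 | 3 ; urgent | 42 | 1

Group tickets by priority.
Per group compute: SUM(age_days), COUNT(*).
  high: ids {14, 15} → SUM(age_days)=97, COUNT(*)=2
  low: ids {8, 16, 17, 18, 33} → SUM(age_days)=150, COUNT(*)=5
  med: ids {1, 19, 30} → SUM(age_days)=52, COUNT(*)=3
  urgent: ids {13} → SUM(age_days)=42, COUNT(*)=1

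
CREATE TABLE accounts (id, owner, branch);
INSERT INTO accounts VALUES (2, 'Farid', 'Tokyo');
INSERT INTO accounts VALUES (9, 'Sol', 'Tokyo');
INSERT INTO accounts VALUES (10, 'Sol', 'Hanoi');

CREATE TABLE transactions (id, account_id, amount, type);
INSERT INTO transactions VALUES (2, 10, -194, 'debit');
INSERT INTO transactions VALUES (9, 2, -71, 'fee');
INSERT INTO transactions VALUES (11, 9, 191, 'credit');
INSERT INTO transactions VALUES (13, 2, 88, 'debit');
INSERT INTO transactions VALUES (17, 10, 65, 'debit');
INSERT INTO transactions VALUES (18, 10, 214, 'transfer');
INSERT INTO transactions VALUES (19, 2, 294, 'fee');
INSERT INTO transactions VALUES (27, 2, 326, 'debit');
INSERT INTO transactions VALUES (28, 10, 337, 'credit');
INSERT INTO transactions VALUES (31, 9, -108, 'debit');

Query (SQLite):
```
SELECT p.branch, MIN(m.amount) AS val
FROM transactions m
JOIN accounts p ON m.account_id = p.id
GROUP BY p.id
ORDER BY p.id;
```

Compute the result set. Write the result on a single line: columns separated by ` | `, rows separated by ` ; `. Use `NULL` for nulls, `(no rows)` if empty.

Join each transactions row to its accounts via account_id.
Group joined rows by accounts.id; compute MIN(m.amount) per group.
  2: ids {9, 13, 19, 27} → MIN(m.amount)=-71
  9: ids {11, 31} → MIN(m.amount)=-108
  10: ids {2, 17, 18, 28} → MIN(m.amount)=-194

Tokyo | -71 ; Tokyo | -108 ; Hanoi | -194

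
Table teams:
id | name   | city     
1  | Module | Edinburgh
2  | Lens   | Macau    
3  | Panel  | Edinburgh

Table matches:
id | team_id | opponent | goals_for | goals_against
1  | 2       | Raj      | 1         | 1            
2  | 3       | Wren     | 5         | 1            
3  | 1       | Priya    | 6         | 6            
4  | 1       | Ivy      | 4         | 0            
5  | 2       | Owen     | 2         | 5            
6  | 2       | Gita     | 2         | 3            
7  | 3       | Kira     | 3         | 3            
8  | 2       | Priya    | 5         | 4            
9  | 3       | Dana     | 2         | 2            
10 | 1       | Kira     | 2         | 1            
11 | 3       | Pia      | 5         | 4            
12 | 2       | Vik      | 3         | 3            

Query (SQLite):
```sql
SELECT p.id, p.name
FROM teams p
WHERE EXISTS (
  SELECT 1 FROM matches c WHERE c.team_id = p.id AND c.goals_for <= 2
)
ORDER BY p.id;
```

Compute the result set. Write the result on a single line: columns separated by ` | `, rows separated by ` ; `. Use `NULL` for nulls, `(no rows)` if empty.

For each teams row, check whether any matches with matching team_id has goals_for <= 2.
Keep rows where that is true.

1 | Module ; 2 | Lens ; 3 | Panel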